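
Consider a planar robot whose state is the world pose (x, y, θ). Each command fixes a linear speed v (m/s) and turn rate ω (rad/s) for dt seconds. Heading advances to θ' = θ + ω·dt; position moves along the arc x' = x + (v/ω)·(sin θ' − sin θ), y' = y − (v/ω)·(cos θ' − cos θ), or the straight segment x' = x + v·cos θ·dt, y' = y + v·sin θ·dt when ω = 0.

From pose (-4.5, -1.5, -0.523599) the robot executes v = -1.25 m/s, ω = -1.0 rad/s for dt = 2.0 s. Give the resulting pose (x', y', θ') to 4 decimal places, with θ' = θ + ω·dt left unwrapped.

θ' = -0.5236 + -1.0·2.0 = -2.5236
R = v/ω = -1.25/-1.0 = 1.2500
x' = -4.5 + 1.2500·(sin -2.5236 − sin -0.5236) = -4.5993
y' = -1.5 − 1.2500·(cos -2.5236 − cos -0.5236) = 0.6013

(-4.5993, 0.6013, -2.5236)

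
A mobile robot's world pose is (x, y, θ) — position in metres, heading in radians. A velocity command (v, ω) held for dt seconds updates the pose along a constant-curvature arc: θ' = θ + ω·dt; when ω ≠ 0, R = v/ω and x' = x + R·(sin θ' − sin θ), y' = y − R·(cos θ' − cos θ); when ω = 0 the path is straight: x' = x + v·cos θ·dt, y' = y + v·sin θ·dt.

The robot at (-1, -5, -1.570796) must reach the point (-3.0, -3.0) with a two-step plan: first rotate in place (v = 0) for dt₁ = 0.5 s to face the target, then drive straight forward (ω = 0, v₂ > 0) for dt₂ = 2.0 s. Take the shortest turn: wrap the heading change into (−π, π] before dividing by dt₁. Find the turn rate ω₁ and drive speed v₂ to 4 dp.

ω₁ = -4.7124, v₂ = 1.4142

heading to target = atan2(-3−-5, -3−-1) = 2.3562
Δθ = wrap(2.3562 − -1.5708) = -2.3562; ω₁ = Δθ/dt₁ = -4.7124
distance = √((-3−-1)² + (-3−-5)²) = 2.8284; v₂ = distance/dt₂ = 1.4142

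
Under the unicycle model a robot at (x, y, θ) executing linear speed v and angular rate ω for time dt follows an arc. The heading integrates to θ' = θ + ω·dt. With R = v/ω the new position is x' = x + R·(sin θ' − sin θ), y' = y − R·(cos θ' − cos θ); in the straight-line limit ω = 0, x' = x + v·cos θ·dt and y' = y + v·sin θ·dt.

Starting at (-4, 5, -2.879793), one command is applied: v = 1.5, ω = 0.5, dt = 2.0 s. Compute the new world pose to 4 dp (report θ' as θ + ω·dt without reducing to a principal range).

θ' = -2.8798 + 0.5·2.0 = -1.8798
R = v/ω = 1.5/0.5 = 3.0000
x' = -4 + 3.0000·(sin -1.8798 − sin -2.8798) = -6.0815
y' = 5 − 3.0000·(cos -1.8798 − cos -2.8798) = 3.0145

(-6.0815, 3.0145, -1.8798)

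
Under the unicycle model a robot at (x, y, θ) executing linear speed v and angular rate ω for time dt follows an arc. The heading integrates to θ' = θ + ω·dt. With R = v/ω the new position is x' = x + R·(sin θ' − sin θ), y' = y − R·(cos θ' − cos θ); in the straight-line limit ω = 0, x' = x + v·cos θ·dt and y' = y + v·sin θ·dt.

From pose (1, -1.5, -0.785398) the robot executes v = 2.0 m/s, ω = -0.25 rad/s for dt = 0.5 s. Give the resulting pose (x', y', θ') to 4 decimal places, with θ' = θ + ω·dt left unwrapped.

(1.6611, -2.2494, -0.9104)

θ' = -0.7854 + -0.25·0.5 = -0.9104
R = v/ω = 2.0/-0.25 = -8.0000
x' = 1 + -8.0000·(sin -0.9104 − sin -0.7854) = 1.6611
y' = -1.5 − -8.0000·(cos -0.9104 − cos -0.7854) = -2.2494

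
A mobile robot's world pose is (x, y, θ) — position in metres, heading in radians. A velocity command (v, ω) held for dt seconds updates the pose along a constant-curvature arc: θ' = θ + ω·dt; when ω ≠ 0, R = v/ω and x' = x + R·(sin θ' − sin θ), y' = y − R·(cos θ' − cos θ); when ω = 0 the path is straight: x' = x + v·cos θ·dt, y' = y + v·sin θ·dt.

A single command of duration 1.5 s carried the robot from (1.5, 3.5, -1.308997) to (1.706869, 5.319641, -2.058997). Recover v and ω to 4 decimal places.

v = -1.2500, ω = -0.5000

Δθ = -2.058997 − -1.308997 = -0.750000
ω = Δθ/dt = -0.750000/1.5 = -0.5000
R = −Δy/(cos θ' − cos θ) = 2.5000
v = R·ω = 2.5000·-0.5000 = -1.2500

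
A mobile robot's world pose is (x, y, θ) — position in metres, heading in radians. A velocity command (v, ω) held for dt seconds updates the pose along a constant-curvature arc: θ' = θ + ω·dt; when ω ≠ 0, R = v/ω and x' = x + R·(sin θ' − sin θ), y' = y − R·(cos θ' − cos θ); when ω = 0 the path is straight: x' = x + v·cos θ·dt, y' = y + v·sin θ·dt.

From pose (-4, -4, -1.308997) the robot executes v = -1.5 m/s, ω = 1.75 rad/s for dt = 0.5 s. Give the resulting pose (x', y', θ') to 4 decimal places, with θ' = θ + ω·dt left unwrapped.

(-4.4675, -3.4442, -0.4340)

θ' = -1.3090 + 1.75·0.5 = -0.4340
R = v/ω = -1.5/1.75 = -0.8571
x' = -4 + -0.8571·(sin -0.4340 − sin -1.3090) = -4.4675
y' = -4 − -0.8571·(cos -0.4340 − cos -1.3090) = -3.4442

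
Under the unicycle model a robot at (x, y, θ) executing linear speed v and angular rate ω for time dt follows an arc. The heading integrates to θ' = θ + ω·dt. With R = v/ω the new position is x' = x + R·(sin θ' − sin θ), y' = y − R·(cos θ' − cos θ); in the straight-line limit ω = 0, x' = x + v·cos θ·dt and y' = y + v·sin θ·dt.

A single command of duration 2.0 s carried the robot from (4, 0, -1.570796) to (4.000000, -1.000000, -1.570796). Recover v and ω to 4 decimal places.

Δθ = -1.570796 − -1.570796 = 0.000000
ω = Δθ/dt = 0.000000/2.0 = 0.0000
ω = 0 → v = (Δx·cos θ + Δy·sin θ)/dt = 0.5000

v = 0.5000, ω = 0.0000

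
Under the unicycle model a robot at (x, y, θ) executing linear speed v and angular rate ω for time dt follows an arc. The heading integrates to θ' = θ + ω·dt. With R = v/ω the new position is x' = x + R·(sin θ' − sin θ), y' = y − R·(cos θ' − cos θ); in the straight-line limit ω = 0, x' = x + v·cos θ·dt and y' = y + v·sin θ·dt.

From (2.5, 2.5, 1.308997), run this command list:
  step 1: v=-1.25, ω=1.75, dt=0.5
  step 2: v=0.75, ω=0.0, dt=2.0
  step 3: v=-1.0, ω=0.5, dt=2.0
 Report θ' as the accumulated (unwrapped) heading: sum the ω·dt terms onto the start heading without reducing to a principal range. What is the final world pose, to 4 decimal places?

(3.4630, 2.2836, 3.1840)

step 1: θ'=2.1840 (R=-0.7143) → pose (2.6058, 1.9041, 2.1840)
step 2: θ'=2.1840 (straight) → pose (1.7426, 3.1308, 2.1840)
step 3: θ'=3.1840 (R=-2.0000) → pose (3.4630, 2.2836, 3.1840)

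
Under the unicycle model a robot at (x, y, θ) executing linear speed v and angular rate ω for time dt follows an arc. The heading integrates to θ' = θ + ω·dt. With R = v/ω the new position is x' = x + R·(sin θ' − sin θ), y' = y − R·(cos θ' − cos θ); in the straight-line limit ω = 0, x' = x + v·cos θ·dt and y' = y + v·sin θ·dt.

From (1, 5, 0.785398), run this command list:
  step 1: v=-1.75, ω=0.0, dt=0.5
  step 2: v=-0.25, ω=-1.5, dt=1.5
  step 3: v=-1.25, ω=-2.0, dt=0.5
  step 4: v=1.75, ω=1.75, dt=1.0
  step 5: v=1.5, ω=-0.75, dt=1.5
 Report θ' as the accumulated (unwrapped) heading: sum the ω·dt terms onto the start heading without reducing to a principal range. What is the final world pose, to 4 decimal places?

step 1: θ'=0.7854 (straight) → pose (0.3813, 4.3813, 0.7854)
step 2: θ'=-1.4646 (R=0.1667) → pose (0.0977, 4.4815, -1.4646)
step 3: θ'=-2.4646 (R=0.6250) → pose (0.3277, 5.0349, -2.4646)
step 4: θ'=-0.7146 (R=1.0000) → pose (0.2988, 3.5001, -0.7146)
step 5: θ'=-1.8396 (R=-2.0000) → pose (0.9163, 1.4582, -1.8396)

(0.9163, 1.4582, -1.8396)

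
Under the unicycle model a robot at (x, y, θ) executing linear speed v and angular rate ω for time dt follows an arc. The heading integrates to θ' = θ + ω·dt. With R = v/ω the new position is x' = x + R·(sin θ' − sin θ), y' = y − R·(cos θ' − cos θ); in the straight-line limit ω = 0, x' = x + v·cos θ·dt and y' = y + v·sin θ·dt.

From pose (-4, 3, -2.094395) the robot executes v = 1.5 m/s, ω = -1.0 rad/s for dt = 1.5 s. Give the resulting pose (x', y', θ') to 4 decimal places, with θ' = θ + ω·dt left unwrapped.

θ' = -2.0944 + -1.0·1.5 = -3.5944
R = v/ω = 1.5/-1.0 = -1.5000
x' = -4 + -1.5000·(sin -3.5944 − sin -2.0944) = -5.9553
y' = 3 − -1.5000·(cos -3.5944 − cos -2.0944) = 2.4012

(-5.9553, 2.4012, -3.5944)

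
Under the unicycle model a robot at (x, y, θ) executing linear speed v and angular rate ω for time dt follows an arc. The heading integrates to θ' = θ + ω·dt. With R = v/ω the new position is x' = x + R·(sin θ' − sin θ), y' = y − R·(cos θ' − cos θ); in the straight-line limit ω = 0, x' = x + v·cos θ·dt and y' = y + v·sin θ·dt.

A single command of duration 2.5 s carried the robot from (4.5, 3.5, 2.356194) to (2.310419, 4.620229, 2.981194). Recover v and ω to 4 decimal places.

v = 1.0000, ω = 0.2500

Δθ = 2.981194 − 2.356194 = 0.625000
ω = Δθ/dt = 0.625000/2.5 = 0.2500
R = Δx/(sin θ' − sin θ) = 4.0000
v = R·ω = 4.0000·0.2500 = 1.0000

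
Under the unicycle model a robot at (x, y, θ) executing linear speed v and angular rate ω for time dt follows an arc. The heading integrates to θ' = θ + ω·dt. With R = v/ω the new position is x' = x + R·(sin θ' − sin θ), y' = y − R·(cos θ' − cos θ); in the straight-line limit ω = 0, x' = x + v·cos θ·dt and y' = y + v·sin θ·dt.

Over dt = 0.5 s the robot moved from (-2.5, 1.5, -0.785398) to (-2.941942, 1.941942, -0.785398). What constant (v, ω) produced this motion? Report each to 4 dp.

v = -1.2500, ω = 0.0000

Δθ = -0.785398 − -0.785398 = 0.000000
ω = Δθ/dt = 0.000000/0.5 = 0.0000
ω = 0 → v = (Δx·cos θ + Δy·sin θ)/dt = -1.2500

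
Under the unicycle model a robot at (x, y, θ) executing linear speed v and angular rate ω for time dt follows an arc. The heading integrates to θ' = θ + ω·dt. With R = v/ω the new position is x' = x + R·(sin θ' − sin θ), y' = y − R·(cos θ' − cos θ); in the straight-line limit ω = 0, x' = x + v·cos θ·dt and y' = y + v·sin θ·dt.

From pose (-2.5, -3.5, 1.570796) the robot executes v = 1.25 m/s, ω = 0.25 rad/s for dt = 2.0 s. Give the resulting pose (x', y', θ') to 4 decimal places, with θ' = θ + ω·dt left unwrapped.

θ' = 1.5708 + 0.25·2.0 = 2.0708
R = v/ω = 1.25/0.25 = 5.0000
x' = -2.5 + 5.0000·(sin 2.0708 − sin 1.5708) = -3.1121
y' = -3.5 − 5.0000·(cos 2.0708 − cos 1.5708) = -1.1029

(-3.1121, -1.1029, 2.0708)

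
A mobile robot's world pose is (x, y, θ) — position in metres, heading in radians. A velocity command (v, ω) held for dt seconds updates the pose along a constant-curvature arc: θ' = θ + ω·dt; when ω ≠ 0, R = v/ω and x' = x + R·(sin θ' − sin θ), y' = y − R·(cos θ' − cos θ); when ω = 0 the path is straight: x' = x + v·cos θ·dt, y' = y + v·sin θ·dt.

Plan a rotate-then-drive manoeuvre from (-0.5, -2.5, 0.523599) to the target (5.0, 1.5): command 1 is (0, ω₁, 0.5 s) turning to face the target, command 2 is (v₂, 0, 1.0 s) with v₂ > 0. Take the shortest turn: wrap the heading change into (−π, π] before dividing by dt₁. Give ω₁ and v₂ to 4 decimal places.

ω₁ = 0.2104, v₂ = 6.8007

heading to target = atan2(1.5−-2.5, 5−-0.5) = 0.6288
Δθ = wrap(0.6288 − 0.5236) = 0.1052; ω₁ = Δθ/dt₁ = 0.2104
distance = √((5−-0.5)² + (1.5−-2.5)²) = 6.8007; v₂ = distance/dt₂ = 6.8007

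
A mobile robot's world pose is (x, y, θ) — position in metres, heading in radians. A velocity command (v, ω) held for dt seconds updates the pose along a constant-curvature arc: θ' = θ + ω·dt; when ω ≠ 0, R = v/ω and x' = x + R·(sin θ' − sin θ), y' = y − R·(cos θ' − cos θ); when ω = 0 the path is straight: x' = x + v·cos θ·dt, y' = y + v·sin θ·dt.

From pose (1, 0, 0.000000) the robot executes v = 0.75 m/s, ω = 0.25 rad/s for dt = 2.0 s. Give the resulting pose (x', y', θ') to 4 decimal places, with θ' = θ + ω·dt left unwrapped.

θ' = 0.0000 + 0.25·2.0 = 0.5000
R = v/ω = 0.75/0.25 = 3.0000
x' = 1 + 3.0000·(sin 0.5000 − sin 0.0000) = 2.4383
y' = 0 − 3.0000·(cos 0.5000 − cos 0.0000) = 0.3673

(2.4383, 0.3673, 0.5000)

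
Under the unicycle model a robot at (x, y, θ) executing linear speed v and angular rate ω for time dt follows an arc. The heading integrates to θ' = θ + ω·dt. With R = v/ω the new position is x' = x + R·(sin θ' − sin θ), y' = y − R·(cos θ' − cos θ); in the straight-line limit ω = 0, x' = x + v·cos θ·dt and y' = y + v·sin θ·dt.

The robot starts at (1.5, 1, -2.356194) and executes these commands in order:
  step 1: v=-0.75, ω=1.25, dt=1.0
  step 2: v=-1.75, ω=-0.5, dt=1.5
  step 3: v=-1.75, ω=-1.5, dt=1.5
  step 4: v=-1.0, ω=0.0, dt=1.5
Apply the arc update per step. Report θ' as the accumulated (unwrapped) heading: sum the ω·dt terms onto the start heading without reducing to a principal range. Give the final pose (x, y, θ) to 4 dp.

step 1: θ'=-1.1062 (R=-0.6000) → pose (1.6121, 1.6931, -1.1062)
step 2: θ'=-1.8562 (R=3.5000) → pose (1.3827, 4.2467, -1.8562)
step 3: θ'=-4.1062 (R=1.1667) → pose (3.4610, 4.5830, -4.1062)
step 4: θ'=-4.1062 (straight) → pose (4.3156, 3.3502, -4.1062)

(4.3156, 3.3502, -4.1062)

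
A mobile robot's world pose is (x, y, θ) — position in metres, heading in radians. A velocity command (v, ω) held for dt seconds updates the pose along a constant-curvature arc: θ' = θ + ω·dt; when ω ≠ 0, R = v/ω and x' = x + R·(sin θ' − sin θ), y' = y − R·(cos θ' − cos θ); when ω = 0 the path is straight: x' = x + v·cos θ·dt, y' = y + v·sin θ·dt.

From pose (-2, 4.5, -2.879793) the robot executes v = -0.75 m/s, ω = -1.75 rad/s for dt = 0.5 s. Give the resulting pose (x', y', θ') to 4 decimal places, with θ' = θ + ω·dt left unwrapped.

θ' = -2.8798 + -1.75·0.5 = -3.7548
R = v/ω = -0.75/-1.75 = 0.4286
x' = -2 + 0.4286·(sin -3.7548 − sin -2.8798) = -1.6424
y' = 4.5 − 0.4286·(cos -3.7548 − cos -2.8798) = 4.4365

(-1.6424, 4.4365, -3.7548)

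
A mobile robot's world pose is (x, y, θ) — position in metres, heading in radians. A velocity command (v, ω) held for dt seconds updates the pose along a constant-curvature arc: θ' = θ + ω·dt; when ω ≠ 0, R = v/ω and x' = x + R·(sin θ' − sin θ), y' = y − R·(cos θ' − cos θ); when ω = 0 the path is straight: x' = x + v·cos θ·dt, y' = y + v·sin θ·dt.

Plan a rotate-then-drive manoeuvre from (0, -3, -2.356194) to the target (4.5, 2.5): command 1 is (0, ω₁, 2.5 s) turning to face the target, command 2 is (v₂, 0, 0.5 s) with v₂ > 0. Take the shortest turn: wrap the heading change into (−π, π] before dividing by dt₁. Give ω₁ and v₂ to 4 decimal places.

ω₁ = -1.2168, v₂ = 14.2127

heading to target = atan2(2.5−-3, 4.5−0) = 0.8851
Δθ = wrap(0.8851 − -2.3562) = -3.0419; ω₁ = Δθ/dt₁ = -1.2168
distance = √((4.5−0)² + (2.5−-3)²) = 7.1063; v₂ = distance/dt₂ = 14.2127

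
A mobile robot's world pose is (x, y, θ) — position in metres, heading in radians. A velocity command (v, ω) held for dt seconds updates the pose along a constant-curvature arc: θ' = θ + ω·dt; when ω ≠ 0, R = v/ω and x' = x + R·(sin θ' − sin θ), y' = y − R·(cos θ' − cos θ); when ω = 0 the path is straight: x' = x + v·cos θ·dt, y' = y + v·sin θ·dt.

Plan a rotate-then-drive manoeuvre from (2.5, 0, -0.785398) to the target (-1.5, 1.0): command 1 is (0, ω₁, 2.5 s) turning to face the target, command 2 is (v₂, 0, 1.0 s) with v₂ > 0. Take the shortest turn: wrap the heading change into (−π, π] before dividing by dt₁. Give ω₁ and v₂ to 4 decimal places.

heading to target = atan2(1−0, -1.5−2.5) = 2.8966
Δθ = wrap(2.8966 − -0.7854) = -2.6012; ω₁ = Δθ/dt₁ = -1.0405
distance = √((-1.5−2.5)² + (1−0)²) = 4.1231; v₂ = distance/dt₂ = 4.1231

ω₁ = -1.0405, v₂ = 4.1231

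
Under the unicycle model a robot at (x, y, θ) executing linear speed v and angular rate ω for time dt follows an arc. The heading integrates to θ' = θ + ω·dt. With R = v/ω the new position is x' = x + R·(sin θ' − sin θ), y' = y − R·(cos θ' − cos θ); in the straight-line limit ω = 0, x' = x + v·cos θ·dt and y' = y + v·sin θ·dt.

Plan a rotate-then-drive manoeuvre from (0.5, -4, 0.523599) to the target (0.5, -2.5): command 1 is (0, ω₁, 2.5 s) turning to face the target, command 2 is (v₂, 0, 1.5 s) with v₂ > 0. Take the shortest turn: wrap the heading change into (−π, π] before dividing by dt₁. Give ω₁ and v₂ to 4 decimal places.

heading to target = atan2(-2.5−-4, 0.5−0.5) = 1.5708
Δθ = wrap(1.5708 − 0.5236) = 1.0472; ω₁ = Δθ/dt₁ = 0.4189
distance = √((0.5−0.5)² + (-2.5−-4)²) = 1.5000; v₂ = distance/dt₂ = 1.0000

ω₁ = 0.4189, v₂ = 1.0000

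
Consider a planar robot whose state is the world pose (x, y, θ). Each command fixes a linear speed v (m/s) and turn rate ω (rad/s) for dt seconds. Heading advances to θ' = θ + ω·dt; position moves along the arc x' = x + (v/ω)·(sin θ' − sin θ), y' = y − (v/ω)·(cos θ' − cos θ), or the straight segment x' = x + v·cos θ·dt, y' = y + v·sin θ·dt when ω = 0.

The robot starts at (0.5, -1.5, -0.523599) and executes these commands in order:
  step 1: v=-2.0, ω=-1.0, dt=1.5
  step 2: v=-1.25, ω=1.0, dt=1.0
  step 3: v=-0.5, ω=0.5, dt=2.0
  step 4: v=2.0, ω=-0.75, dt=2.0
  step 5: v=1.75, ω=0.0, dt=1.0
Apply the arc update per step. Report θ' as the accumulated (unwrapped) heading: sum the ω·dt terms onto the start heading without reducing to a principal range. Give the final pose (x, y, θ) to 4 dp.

step 1: θ'=-2.0236 (R=2.0000) → pose (-0.2984, 1.1070, -2.0236)
step 2: θ'=-1.0236 (R=-1.2500) → pose (-0.3550, 2.3043, -1.0236)
step 3: θ'=-0.0236 (R=-1.0000) → pose (-1.1854, 2.7837, -0.0236)
step 4: θ'=-1.5236 (R=-2.6667) → pose (1.4154, 0.2436, -1.5236)
step 5: θ'=-1.5236 (straight) → pose (1.4980, -1.5045, -1.5236)

(1.4980, -1.5045, -1.5236)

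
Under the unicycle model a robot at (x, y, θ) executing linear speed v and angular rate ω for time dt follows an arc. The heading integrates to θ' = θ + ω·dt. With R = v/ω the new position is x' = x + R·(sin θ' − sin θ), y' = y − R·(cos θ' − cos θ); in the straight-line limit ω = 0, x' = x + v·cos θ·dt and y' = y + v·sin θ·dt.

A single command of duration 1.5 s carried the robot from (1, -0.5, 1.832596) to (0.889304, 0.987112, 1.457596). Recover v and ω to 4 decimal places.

v = 1.0000, ω = -0.2500

Δθ = 1.457596 − 1.832596 = -0.375000
ω = Δθ/dt = -0.375000/1.5 = -0.2500
R = −Δy/(cos θ' − cos θ) = -4.0000
v = R·ω = -4.0000·-0.2500 = 1.0000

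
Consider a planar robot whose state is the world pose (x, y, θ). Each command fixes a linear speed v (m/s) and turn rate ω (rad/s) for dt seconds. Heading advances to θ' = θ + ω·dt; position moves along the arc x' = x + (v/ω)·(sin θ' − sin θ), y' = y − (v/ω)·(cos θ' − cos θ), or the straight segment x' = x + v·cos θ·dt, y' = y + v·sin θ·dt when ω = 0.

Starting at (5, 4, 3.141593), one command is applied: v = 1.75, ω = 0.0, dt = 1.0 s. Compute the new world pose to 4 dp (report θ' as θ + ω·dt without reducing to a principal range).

θ' = 3.1416 + 0.0·1.0 = 3.1416
ω = 0 → straight: x' = 5 + 1.75·cos(3.1416)·1.0 = 3.2500
y' = 4 + 1.75·sin(3.1416)·1.0 = 4.0000

(3.2500, 4.0000, 3.1416)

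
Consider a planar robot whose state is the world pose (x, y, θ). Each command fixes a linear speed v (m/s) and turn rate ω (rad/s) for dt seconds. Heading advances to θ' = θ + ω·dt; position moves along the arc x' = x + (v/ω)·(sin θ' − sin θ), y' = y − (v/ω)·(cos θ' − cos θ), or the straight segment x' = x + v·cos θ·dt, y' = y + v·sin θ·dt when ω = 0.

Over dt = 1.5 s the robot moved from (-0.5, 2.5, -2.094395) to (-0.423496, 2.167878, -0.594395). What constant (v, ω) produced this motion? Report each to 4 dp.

Δθ = -0.594395 − -2.094395 = 1.500000
ω = Δθ/dt = 1.500000/1.5 = 1.0000
R = −Δy/(cos θ' − cos θ) = 0.2500
v = R·ω = 0.2500·1.0000 = 0.2500

v = 0.2500, ω = 1.0000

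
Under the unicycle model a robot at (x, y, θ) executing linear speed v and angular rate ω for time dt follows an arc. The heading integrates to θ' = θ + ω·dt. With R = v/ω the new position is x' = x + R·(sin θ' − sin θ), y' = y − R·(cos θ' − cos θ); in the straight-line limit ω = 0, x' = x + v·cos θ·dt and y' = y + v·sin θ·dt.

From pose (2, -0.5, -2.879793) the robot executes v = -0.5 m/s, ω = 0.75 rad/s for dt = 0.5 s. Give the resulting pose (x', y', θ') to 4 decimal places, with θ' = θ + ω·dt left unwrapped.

(2.2239, -0.3921, -2.5048)

θ' = -2.8798 + 0.75·0.5 = -2.5048
R = v/ω = -0.5/0.75 = -0.6667
x' = 2 + -0.6667·(sin -2.5048 − sin -2.8798) = 2.2239
y' = -0.5 − -0.6667·(cos -2.5048 − cos -2.8798) = -0.3921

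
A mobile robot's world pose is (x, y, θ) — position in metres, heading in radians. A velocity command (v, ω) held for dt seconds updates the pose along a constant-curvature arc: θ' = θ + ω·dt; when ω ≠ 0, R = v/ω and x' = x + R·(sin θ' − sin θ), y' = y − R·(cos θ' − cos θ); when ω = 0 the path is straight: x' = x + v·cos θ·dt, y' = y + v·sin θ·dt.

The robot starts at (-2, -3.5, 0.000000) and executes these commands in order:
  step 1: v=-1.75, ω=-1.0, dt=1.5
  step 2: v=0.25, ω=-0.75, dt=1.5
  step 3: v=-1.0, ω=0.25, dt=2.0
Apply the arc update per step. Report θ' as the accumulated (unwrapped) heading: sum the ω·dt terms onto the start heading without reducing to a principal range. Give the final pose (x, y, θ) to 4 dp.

step 1: θ'=-1.5000 (R=1.7500) → pose (-3.7456, -1.8738, -1.5000)
step 2: θ'=-2.6250 (R=-0.3333) → pose (-3.9135, -2.1872, -2.6250)
step 3: θ'=-2.1250 (R=-4.0000) → pose (-2.4879, -0.8142, -2.1250)

(-2.4879, -0.8142, -2.1250)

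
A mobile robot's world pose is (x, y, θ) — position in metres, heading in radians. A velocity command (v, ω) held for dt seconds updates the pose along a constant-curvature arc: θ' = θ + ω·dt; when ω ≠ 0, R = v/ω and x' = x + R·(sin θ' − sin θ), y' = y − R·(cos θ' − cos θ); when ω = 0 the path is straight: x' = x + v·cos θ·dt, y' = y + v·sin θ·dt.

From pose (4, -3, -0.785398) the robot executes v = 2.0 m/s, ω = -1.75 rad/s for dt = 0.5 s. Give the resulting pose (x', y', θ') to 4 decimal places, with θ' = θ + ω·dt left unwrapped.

(4.3302, -3.9104, -1.6604)

θ' = -0.7854 + -1.75·0.5 = -1.6604
R = v/ω = 2.0/-1.75 = -1.1429
x' = 4 + -1.1429·(sin -1.6604 − sin -0.7854) = 4.3302
y' = -3 − -1.1429·(cos -1.6604 − cos -0.7854) = -3.9104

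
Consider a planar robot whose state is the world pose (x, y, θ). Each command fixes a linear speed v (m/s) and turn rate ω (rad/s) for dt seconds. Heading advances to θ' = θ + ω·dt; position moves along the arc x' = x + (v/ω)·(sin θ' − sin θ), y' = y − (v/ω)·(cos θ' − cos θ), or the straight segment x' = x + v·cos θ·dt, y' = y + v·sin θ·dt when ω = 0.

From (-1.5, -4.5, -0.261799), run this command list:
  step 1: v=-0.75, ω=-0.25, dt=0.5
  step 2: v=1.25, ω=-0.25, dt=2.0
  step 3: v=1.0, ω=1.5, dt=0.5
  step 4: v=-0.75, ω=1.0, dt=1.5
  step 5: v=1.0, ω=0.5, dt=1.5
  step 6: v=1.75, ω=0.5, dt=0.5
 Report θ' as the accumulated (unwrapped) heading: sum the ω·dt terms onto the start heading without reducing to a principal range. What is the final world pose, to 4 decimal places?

step 1: θ'=-0.3868 (R=3.0000) → pose (-1.8552, -4.3806, -0.3868)
step 2: θ'=-0.8868 (R=-5.0000) → pose (0.1339, -5.8517, -0.8868)
step 3: θ'=-0.1368 (R=0.6667) → pose (0.5597, -6.0909, -0.1368)
step 4: θ'=1.3632 (R=-0.7500) → pose (-0.2765, -6.6793, 1.3632)
step 5: θ'=2.1132 (R=2.0000) → pose (-0.5206, -5.2347, 2.1132)
step 6: θ'=2.3632 (R=3.5000) → pose (-1.0608, -4.5492, 2.3632)

(-1.0608, -4.5492, 2.3632)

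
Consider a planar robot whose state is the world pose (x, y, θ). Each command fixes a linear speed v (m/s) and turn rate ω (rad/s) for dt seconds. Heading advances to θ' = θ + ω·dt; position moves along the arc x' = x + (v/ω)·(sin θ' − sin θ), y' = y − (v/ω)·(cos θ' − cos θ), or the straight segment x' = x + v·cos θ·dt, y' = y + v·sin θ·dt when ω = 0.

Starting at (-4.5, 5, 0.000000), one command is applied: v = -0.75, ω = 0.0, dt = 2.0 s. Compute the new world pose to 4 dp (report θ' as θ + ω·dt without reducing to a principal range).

(-6.0000, 5.0000, 0.0000)

θ' = 0.0000 + 0.0·2.0 = 0.0000
ω = 0 → straight: x' = -4.5 + -0.75·cos(0.0000)·2.0 = -6.0000
y' = 5 + -0.75·sin(0.0000)·2.0 = 5.0000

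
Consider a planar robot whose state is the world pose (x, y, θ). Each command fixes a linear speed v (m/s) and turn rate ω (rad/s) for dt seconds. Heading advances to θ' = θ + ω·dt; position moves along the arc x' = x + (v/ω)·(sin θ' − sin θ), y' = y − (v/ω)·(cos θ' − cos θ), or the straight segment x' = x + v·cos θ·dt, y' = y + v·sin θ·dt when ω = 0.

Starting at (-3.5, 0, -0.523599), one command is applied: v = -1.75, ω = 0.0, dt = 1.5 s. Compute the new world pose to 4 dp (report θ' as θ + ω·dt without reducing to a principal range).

θ' = -0.5236 + 0.0·1.5 = -0.5236
ω = 0 → straight: x' = -3.5 + -1.75·cos(-0.5236)·1.5 = -5.7733
y' = 0 + -1.75·sin(-0.5236)·1.5 = 1.3125

(-5.7733, 1.3125, -0.5236)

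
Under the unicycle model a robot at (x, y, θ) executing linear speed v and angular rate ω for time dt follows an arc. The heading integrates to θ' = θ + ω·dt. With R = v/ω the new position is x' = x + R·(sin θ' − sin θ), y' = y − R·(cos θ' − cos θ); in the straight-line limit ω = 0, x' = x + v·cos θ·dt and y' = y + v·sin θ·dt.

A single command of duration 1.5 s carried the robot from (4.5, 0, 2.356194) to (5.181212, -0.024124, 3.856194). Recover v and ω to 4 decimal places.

v = -0.5000, ω = 1.0000

Δθ = 3.856194 − 2.356194 = 1.500000
ω = Δθ/dt = 1.500000/1.5 = 1.0000
R = Δx/(sin θ' − sin θ) = -0.5000
v = R·ω = -0.5000·1.0000 = -0.5000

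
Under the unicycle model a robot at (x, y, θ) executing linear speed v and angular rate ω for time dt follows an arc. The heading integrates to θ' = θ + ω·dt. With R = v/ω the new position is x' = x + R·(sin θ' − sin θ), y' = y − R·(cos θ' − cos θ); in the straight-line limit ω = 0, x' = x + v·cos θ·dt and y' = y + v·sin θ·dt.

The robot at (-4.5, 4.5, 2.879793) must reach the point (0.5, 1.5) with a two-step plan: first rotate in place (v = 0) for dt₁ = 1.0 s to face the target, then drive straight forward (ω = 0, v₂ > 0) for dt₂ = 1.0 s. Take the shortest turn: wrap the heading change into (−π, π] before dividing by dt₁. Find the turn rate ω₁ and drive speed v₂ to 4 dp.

heading to target = atan2(1.5−4.5, 0.5−-4.5) = -0.5404
Δθ = wrap(-0.5404 − 2.8798) = 2.8630; ω₁ = Δθ/dt₁ = 2.8630
distance = √((0.5−-4.5)² + (1.5−4.5)²) = 5.8310; v₂ = distance/dt₂ = 5.8310

ω₁ = 2.8630, v₂ = 5.8310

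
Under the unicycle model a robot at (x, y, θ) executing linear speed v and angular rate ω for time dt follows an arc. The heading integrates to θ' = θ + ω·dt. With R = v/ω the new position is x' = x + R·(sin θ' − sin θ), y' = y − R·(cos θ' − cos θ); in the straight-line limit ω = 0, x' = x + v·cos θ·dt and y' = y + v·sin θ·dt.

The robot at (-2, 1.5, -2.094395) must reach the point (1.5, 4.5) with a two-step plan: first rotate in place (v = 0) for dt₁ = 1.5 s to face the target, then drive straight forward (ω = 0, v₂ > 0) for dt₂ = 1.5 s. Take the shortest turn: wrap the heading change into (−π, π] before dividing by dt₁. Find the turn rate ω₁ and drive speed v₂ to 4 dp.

heading to target = atan2(4.5−1.5, 1.5−-2) = 0.7086
Δθ = wrap(0.7086 − -2.0944) = 2.8030; ω₁ = Δθ/dt₁ = 1.8687
distance = √((1.5−-2)² + (4.5−1.5)²) = 4.6098; v₂ = distance/dt₂ = 3.0732

ω₁ = 1.8687, v₂ = 3.0732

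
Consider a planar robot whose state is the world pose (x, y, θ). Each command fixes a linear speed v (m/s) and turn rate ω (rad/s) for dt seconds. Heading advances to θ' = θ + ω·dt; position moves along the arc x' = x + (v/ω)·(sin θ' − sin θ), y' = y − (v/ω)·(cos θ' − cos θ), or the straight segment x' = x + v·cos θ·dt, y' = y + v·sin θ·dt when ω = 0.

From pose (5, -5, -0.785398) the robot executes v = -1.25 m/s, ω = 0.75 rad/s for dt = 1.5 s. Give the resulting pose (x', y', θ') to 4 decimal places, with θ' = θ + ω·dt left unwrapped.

θ' = -0.7854 + 0.75·1.5 = 0.3396
R = v/ω = -1.25/0.75 = -1.6667
x' = 5 + -1.6667·(sin 0.3396 − sin -0.7854) = 3.2663
y' = -5 − -1.6667·(cos 0.3396 − cos -0.7854) = -4.6070

(3.2663, -4.6070, 0.3396)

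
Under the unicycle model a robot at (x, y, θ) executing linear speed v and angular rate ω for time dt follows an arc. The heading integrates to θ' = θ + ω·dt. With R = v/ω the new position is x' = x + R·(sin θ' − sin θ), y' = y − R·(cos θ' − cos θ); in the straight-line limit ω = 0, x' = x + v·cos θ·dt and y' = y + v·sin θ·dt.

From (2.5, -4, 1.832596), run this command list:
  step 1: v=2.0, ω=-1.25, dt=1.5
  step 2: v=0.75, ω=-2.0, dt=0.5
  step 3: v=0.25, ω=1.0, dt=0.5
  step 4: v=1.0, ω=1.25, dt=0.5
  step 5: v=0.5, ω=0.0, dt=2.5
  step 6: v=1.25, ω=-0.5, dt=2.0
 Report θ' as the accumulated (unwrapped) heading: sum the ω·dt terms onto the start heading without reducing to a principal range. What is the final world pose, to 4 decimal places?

step 1: θ'=-0.0424 (R=-1.6000) → pose (4.1133, -1.9873, -0.0424)
step 2: θ'=-1.0424 (R=-0.3750) → pose (4.4213, -2.1729, -1.0424)
step 3: θ'=-0.5424 (R=0.2500) → pose (4.5081, -2.2610, -0.5424)
step 4: θ'=0.0826 (R=0.8000) → pose (4.9871, -2.3731, 0.0826)
step 5: θ'=0.0826 (straight) → pose (6.2328, -2.2700, 0.0826)
step 6: θ'=-0.9174 (R=-2.5000) → pose (8.4241, -3.2418, -0.9174)

(8.4241, -3.2418, -0.9174)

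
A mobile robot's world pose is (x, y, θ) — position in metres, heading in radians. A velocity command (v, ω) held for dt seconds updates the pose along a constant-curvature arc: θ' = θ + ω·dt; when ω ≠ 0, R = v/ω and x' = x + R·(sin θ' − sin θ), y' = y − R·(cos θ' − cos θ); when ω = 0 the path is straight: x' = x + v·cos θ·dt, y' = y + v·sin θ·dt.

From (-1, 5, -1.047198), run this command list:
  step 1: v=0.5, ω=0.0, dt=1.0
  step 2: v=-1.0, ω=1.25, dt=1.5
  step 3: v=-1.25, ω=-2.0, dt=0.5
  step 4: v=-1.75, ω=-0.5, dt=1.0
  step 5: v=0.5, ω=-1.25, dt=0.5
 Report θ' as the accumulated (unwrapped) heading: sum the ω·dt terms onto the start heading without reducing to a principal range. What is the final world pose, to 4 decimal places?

(-4.0431, 5.0200, -1.2972)

step 1: θ'=-1.0472 (straight) → pose (-0.7500, 4.5670, -1.0472)
step 2: θ'=0.8278 (R=-0.8000) → pose (-2.0320, 4.7082, 0.8278)
step 3: θ'=-0.1722 (R=0.6250) → pose (-2.5993, 4.5152, -0.1722)
step 4: θ'=-0.6722 (R=3.5000) → pose (-4.1791, 5.2249, -0.6722)
step 5: θ'=-1.2972 (R=-0.4000) → pose (-4.0431, 5.0200, -1.2972)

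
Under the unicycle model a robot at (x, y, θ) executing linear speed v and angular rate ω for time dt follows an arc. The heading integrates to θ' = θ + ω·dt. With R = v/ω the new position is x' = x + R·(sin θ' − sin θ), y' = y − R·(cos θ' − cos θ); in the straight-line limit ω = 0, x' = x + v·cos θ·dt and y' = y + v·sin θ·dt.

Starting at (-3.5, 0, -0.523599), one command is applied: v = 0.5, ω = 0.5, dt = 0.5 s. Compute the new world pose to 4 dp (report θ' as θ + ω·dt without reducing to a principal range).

(-3.2702, -0.0968, -0.2736)

θ' = -0.5236 + 0.5·0.5 = -0.2736
R = v/ω = 0.5/0.5 = 1.0000
x' = -3.5 + 1.0000·(sin -0.2736 − sin -0.5236) = -3.2702
y' = 0 − 1.0000·(cos -0.2736 − cos -0.5236) = -0.0968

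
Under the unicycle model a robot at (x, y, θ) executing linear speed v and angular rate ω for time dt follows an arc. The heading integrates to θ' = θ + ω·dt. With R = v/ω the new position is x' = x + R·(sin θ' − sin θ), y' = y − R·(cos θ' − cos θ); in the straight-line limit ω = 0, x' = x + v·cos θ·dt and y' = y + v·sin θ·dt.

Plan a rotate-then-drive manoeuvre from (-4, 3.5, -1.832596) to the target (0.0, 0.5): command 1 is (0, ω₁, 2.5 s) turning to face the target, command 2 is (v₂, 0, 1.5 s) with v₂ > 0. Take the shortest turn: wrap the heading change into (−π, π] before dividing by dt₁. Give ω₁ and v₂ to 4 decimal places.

ω₁ = 0.4756, v₂ = 3.3333

heading to target = atan2(0.5−3.5, 0−-4) = -0.6435
Δθ = wrap(-0.6435 − -1.8326) = 1.1891; ω₁ = Δθ/dt₁ = 0.4756
distance = √((0−-4)² + (0.5−3.5)²) = 5.0000; v₂ = distance/dt₂ = 3.3333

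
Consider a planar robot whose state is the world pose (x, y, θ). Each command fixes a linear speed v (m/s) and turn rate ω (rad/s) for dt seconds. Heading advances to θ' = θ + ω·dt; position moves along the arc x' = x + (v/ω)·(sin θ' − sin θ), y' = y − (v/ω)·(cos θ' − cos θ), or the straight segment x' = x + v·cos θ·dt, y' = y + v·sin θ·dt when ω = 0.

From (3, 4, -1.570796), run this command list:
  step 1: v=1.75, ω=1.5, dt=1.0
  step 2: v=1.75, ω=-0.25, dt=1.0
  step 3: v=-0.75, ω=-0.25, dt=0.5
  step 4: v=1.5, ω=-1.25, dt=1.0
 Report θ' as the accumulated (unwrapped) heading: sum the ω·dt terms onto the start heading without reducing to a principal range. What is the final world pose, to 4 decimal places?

(6.1219, 1.4045, -1.6958)

step 1: θ'=-0.0708 (R=1.1667) → pose (4.0841, 2.8363, -0.0708)
step 2: θ'=-0.3208 (R=-7.0000) → pose (5.7962, 2.4967, -0.3208)
step 3: θ'=-0.4458 (R=3.0000) → pose (5.4487, 2.6368, -0.4458)
step 4: θ'=-1.6958 (R=-1.2000) → pose (6.1219, 1.4045, -1.6958)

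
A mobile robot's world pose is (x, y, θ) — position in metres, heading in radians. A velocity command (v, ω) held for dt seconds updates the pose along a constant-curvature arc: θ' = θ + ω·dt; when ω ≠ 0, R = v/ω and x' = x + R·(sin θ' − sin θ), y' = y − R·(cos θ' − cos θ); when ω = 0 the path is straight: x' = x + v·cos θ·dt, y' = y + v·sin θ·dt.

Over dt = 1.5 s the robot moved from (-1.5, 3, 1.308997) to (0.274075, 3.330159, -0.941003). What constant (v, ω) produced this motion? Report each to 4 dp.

Δθ = -0.941003 − 1.308997 = -2.250000
ω = Δθ/dt = -2.250000/1.5 = -1.5000
R = Δx/(sin θ' − sin θ) = -1.0000
v = R·ω = -1.0000·-1.5000 = 1.5000

v = 1.5000, ω = -1.5000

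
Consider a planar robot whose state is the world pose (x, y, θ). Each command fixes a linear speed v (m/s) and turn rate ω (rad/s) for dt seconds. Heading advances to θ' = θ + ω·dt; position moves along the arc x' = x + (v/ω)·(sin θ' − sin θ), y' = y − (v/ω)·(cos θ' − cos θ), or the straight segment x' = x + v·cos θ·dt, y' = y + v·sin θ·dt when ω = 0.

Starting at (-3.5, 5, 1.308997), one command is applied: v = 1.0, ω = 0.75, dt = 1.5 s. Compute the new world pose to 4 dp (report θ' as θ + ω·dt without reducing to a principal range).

θ' = 1.3090 + 0.75·1.5 = 2.4340
R = v/ω = 1.0/0.75 = 1.3333
x' = -3.5 + 1.3333·(sin 2.4340 − sin 1.3090) = -3.9212
y' = 5 − 1.3333·(cos 2.4340 − cos 1.3090) = 6.3583

(-3.9212, 6.3583, 2.4340)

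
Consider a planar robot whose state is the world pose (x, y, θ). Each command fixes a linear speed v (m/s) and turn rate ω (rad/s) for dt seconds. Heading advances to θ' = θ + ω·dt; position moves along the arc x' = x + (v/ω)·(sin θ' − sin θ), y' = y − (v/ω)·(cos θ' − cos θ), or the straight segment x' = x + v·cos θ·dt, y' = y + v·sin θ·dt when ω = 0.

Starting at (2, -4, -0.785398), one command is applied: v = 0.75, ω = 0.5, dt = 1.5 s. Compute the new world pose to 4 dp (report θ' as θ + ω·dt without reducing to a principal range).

θ' = -0.7854 + 0.5·1.5 = -0.0354
R = v/ω = 0.75/0.5 = 1.5000
x' = 2 + 1.5000·(sin -0.0354 − sin -0.7854) = 3.0076
y' = -4 − 1.5000·(cos -0.0354 − cos -0.7854) = -4.4384

(3.0076, -4.4384, -0.0354)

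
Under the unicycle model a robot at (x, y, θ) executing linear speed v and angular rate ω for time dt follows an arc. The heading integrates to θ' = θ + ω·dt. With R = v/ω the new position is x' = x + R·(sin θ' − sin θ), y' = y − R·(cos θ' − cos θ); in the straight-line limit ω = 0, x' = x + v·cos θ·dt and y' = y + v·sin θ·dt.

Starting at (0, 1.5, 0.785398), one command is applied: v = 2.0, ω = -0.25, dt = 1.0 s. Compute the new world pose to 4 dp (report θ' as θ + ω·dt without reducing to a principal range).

(1.5754, 2.7237, 0.5354)

θ' = 0.7854 + -0.25·1.0 = 0.5354
R = v/ω = 2.0/-0.25 = -8.0000
x' = 0 + -8.0000·(sin 0.5354 − sin 0.7854) = 1.5754
y' = 1.5 − -8.0000·(cos 0.5354 − cos 0.7854) = 2.7237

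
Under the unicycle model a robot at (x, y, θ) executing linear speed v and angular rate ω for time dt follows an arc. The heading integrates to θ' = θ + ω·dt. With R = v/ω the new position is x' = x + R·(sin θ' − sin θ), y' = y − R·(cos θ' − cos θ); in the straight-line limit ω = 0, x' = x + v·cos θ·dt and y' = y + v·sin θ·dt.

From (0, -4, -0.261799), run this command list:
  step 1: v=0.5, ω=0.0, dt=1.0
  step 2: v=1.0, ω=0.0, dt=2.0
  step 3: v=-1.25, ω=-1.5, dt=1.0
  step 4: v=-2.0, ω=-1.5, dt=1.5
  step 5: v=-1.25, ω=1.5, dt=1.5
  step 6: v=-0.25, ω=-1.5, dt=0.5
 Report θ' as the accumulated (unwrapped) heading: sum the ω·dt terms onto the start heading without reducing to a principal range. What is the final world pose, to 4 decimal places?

(5.6614, -2.5954, -2.5118)

step 1: θ'=-0.2618 (straight) → pose (0.4830, -4.1294, -0.2618)
step 2: θ'=-0.2618 (straight) → pose (2.4148, -4.6470, -0.2618)
step 3: θ'=-1.7618 (R=0.8333) → pose (1.8123, -3.6839, -1.7618)
step 4: θ'=-4.0118 (R=1.3333) → pose (4.1407, -3.0775, -4.0118)
step 5: θ'=-1.7618 (R=-0.8333) → pose (5.5959, -2.6985, -1.7618)
step 6: θ'=-2.5118 (R=0.1667) → pose (5.6614, -2.5954, -2.5118)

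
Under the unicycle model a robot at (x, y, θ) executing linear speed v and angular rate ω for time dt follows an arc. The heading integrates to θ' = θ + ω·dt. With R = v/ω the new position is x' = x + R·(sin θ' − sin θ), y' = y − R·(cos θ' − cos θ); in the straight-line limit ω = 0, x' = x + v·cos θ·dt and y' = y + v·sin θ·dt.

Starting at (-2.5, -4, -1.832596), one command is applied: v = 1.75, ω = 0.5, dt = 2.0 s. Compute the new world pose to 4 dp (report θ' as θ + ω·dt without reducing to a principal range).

θ' = -1.8326 + 0.5·2.0 = -0.8326
R = v/ω = 1.75/0.5 = 3.5000
x' = -2.5 + 3.5000·(sin -0.8326 − sin -1.8326) = -1.7081
y' = -4 − 3.5000·(cos -0.8326 − cos -1.8326) = -7.2612

(-1.7081, -7.2612, -0.8326)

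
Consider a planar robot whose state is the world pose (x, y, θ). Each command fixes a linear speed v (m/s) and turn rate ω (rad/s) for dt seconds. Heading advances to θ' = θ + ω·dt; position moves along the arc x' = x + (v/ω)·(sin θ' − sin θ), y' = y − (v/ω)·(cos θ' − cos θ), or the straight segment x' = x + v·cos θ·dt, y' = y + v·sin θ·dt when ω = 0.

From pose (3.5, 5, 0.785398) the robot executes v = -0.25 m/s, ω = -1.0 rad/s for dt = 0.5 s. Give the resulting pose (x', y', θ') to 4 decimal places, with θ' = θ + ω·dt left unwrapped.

θ' = 0.7854 + -1.0·0.5 = 0.2854
R = v/ω = -0.25/-1.0 = 0.2500
x' = 3.5 + 0.2500·(sin 0.2854 − sin 0.7854) = 3.3936
y' = 5 − 0.2500·(cos 0.2854 − cos 0.7854) = 4.9369

(3.3936, 4.9369, 0.2854)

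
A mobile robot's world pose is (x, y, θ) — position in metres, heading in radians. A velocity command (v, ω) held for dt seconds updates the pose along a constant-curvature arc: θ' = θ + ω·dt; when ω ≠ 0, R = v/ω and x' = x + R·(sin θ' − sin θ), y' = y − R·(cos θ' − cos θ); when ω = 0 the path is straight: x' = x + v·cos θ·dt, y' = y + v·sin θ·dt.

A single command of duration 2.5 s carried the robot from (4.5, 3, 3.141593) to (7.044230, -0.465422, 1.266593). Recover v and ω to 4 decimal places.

Δθ = 1.266593 − 3.141593 = -1.875000
ω = Δθ/dt = -1.875000/2.5 = -0.7500
R = −Δy/(cos θ' − cos θ) = 2.6667
v = R·ω = 2.6667·-0.7500 = -2.0000

v = -2.0000, ω = -0.7500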